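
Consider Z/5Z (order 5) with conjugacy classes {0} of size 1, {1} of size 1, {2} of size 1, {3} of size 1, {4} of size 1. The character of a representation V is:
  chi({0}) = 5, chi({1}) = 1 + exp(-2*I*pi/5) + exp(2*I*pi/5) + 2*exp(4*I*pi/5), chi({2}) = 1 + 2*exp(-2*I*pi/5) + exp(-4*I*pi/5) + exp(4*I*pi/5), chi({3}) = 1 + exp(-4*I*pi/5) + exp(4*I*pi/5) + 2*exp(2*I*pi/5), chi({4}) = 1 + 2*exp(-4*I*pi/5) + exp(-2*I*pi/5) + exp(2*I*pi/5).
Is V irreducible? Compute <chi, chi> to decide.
Not irreducible (reducible): <chi, chi> = 7 > 1.

Argument: <chi, chi> = (1/|G|) sum_C |C| * |chi(C)|^2 = (1/5)[1*|5|^2 + 1*|1 + exp(-2*I*pi/5) + exp(2*I*pi/5) + 2*exp(4*I*pi/5)|^2 + 1*|1 + 2*exp(-2*I*pi/5) + exp(-4*I*pi/5) + exp(4*I*pi/5)|^2 + 1*|1 + exp(-4*I*pi/5) + exp(4*I*pi/5) + 2*exp(2*I*pi/5)|^2 + 1*|1 + 2*exp(-4*I*pi/5) + exp(-2*I*pi/5) + exp(2*I*pi/5)|^2]
  = (1/5)[(25) + (7 + 4*exp(-2*I*pi/5) + 5*exp(-4*I*pi/5) + 5*exp(4*I*pi/5) + 4*exp(2*I*pi/5)) + (7 + 5*exp(-2*I*pi/5) + 4*exp(-4*I*pi/5) + 4*exp(4*I*pi/5) + 5*exp(2*I*pi/5)) + (7 + 5*exp(-2*I*pi/5) + 4*exp(-4*I*pi/5) + 4*exp(4*I*pi/5) + 5*exp(2*I*pi/5)) + (7 + 4*exp(-2*I*pi/5) + 5*exp(-4*I*pi/5) + 5*exp(4*I*pi/5) + 4*exp(2*I*pi/5))] = 35/5 = 7.
(Exp terms are combined using exp(i*s)*conj(exp(i*t)) = exp(i*(s-t)), and sums of them are collapsed using the identity that for every m > 1 the m distinct m-th roots of unity sum to 0, e.g. 1 + exp(2*I*pi/3) + exp(-2*I*pi/3) = 0.)
A character is irreducible iff <chi, chi> = 1, so this representation is reducible.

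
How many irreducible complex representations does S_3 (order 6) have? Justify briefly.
3

Argument: The number of irreducible complex representations of a finite group equals its number of conjugacy classes. Conjugacy classes in S_3 correspond to cycle types, i.e. partitions of 3; there are p(3) = 3 of them, so S_3 (order 6) has exactly 3 irreducible complex representations.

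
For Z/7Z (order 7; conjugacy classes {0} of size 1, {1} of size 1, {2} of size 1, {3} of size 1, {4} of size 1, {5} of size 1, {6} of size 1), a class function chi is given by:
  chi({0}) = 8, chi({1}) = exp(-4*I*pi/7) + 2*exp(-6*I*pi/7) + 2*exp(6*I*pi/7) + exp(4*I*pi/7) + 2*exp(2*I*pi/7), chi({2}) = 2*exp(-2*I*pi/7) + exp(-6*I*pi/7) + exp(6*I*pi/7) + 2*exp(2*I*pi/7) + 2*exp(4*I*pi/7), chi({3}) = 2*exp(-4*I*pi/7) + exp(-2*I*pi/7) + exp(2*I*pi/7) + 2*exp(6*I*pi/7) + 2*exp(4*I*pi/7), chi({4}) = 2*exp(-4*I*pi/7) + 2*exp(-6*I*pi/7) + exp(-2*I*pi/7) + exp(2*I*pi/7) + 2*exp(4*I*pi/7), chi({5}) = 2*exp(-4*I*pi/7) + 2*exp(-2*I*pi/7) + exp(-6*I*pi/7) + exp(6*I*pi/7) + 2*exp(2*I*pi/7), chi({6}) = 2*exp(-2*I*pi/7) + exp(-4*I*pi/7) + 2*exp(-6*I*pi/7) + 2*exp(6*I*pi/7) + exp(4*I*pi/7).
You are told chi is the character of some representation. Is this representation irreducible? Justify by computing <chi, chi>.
Not irreducible (reducible): <chi, chi> = 14 > 1.

<chi, chi> = (1/|G|) sum_C |C| * |chi(C)|^2 = (1/7)[1*|8|^2 + 1*|exp(-4*I*pi/7) + 2*exp(-6*I*pi/7) + 2*exp(6*I*pi/7) + exp(4*I*pi/7) + 2*exp(2*I*pi/7)|^2 + 1*|2*exp(-2*I*pi/7) + exp(-6*I*pi/7) + exp(6*I*pi/7) + 2*exp(2*I*pi/7) + 2*exp(4*I*pi/7)|^2 + 1*|2*exp(-4*I*pi/7) + exp(-2*I*pi/7) + exp(2*I*pi/7) + 2*exp(6*I*pi/7) + 2*exp(4*I*pi/7)|^2 + 1*|2*exp(-4*I*pi/7) + 2*exp(-6*I*pi/7) + exp(-2*I*pi/7) + exp(2*I*pi/7) + 2*exp(4*I*pi/7)|^2 + 1*|2*exp(-4*I*pi/7) + 2*exp(-2*I*pi/7) + exp(-6*I*pi/7) + exp(6*I*pi/7) + 2*exp(2*I*pi/7)|^2 + 1*|2*exp(-2*I*pi/7) + exp(-4*I*pi/7) + 2*exp(-6*I*pi/7) + 2*exp(6*I*pi/7) + exp(4*I*pi/7)|^2]
  = (1/7)[(64) + (14 + 10*exp(-2*I*pi/7) + 8*exp(-4*I*pi/7) + 7*exp(-6*I*pi/7) + 7*exp(6*I*pi/7) + 8*exp(4*I*pi/7) + 10*exp(2*I*pi/7)) + (14 + 10*exp(-4*I*pi/7) + 7*exp(-2*I*pi/7) + 8*exp(-6*I*pi/7) + 8*exp(6*I*pi/7) + 7*exp(2*I*pi/7) + 10*exp(4*I*pi/7)) + (14 + 7*exp(-4*I*pi/7) + 8*exp(-2*I*pi/7) + 10*exp(-6*I*pi/7) + 10*exp(6*I*pi/7) + 8*exp(2*I*pi/7) + 7*exp(4*I*pi/7)) + (14 + 7*exp(-4*I*pi/7) + 8*exp(-2*I*pi/7) + 10*exp(-6*I*pi/7) + 10*exp(6*I*pi/7) + 8*exp(2*I*pi/7) + 7*exp(4*I*pi/7)) + (14 + 10*exp(-4*I*pi/7) + 7*exp(-2*I*pi/7) + 8*exp(-6*I*pi/7) + 8*exp(6*I*pi/7) + 7*exp(2*I*pi/7) + 10*exp(4*I*pi/7)) + (14 + 10*exp(-2*I*pi/7) + 8*exp(-4*I*pi/7) + 7*exp(-6*I*pi/7) + 7*exp(6*I*pi/7) + 8*exp(4*I*pi/7) + 10*exp(2*I*pi/7))] = 98/7 = 14.
(Exp terms are combined using exp(i*s)*conj(exp(i*t)) = exp(i*(s-t)), and sums of them are collapsed using the identity that for every m > 1 the m distinct m-th roots of unity sum to 0, e.g. 1 + exp(2*I*pi/3) + exp(-2*I*pi/3) = 0.)
A character is irreducible iff <chi, chi> = 1, so this representation is reducible.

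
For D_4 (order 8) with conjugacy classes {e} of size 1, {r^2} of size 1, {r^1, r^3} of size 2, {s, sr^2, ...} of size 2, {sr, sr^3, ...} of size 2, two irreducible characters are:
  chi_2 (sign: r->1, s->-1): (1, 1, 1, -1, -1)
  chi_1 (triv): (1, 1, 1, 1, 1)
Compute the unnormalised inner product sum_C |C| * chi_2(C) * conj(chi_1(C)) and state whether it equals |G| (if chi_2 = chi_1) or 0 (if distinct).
Sum = 0; so <chi_2, chi_1> = 0 (distinct irreducibles are orthogonal).

Solution. Compute term by term over conjugacy classes (|C| * chi_2(C) * conj(chi_1(C))):
  1*(1)*conj(1) + 1*(1)*conj(1) + 2*(1)*conj(1) + 2*(-1)*conj(1) + 2*(-1)*conj(1)
  = (1) + (1) + (2) + (-2) + (-2)
  = 0.
Dividing by |G| = 8 gives 0/8 = 0, matching the row-orthogonality relation <chi_2, chi_1> = [chi_2 = chi_1].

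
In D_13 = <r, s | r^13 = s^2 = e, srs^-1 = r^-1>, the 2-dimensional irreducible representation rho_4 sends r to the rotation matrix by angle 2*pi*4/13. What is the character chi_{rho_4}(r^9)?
chi_{rho_4}(r^9) = 2*cos(2*pi*4*9/13) = 2*cos(6*pi/13)

Derivation: rho_4(r^9) is rotation by angle 2*pi*4*9/13, whose trace is 2*cos(2*pi*4*9/13) = 2*cos(6*pi/13).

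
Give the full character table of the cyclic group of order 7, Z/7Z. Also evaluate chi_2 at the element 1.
Character table of Z/7Z (irreps indexed chi_0,...,chi_6 with chi_k(m) = zeta_7^(k*m), zeta_7 = exp(2*pi*i/7)):
  irrep \ class  {0} (size 1)  {1} (size 1)    {2} (size 1)    {3} (size 1)    {4} (size 1)    {5} (size 1)    {6} (size 1)  
  chi_0          1             1               1               1               1               1               1             
  chi_1          1             exp(2*I*pi/7)   exp(4*I*pi/7)   exp(6*I*pi/7)   exp(-6*I*pi/7)  exp(-4*I*pi/7)  exp(-2*I*pi/7)
  chi_2          1             exp(4*I*pi/7)   exp(-6*I*pi/7)  exp(-2*I*pi/7)  exp(2*I*pi/7)   exp(6*I*pi/7)   exp(-4*I*pi/7)
  chi_3          1             exp(6*I*pi/7)   exp(-2*I*pi/7)  exp(4*I*pi/7)   exp(-4*I*pi/7)  exp(2*I*pi/7)   exp(-6*I*pi/7)
  chi_4          1             exp(-6*I*pi/7)  exp(2*I*pi/7)   exp(-4*I*pi/7)  exp(4*I*pi/7)   exp(-2*I*pi/7)  exp(6*I*pi/7) 
  chi_5          1             exp(-4*I*pi/7)  exp(6*I*pi/7)   exp(2*I*pi/7)   exp(-2*I*pi/7)  exp(-6*I*pi/7)  exp(4*I*pi/7) 
  chi_6          1             exp(-2*I*pi/7)  exp(-4*I*pi/7)  exp(-6*I*pi/7)  exp(6*I*pi/7)   exp(4*I*pi/7)   exp(2*I*pi/7) 

Spot check: chi_2(1) = zeta_7^(2*1) = zeta_7^2 = exp(4*I*pi/7).

Solution. Z/7Z is abelian, so all 7 irreducible complex representations are 1-dimensional. They are given by chi_k(m) = zeta_7^(k*m) for k = 0,...,6. Row orthogonality: sum_m chi_k(m) conj(chi_l(m)) = 7 * [k = l].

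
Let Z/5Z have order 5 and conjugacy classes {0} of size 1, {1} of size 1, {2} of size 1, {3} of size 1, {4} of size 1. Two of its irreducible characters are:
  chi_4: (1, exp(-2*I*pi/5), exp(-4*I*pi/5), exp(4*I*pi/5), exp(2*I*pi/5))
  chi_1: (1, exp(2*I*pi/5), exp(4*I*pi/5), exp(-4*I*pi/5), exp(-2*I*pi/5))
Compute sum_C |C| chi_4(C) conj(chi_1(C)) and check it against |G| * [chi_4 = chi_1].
Sum = 0; so <chi_4, chi_1> = 0 (distinct irreducibles are orthogonal).

Argument: Compute term by term over conjugacy classes (|C| * chi_4(C) * conj(chi_1(C))):
  1*(1)*conj(1) + 1*(exp(-2*I*pi/5))*conj(exp(2*I*pi/5)) + 1*(exp(-4*I*pi/5))*conj(exp(4*I*pi/5)) + 1*(exp(4*I*pi/5))*conj(exp(-4*I*pi/5)) + 1*(exp(2*I*pi/5))*conj(exp(-2*I*pi/5))
  = (1) + (exp(-4*I*pi/5)) + (exp(2*I*pi/5)) + (exp(-2*I*pi/5)) + (exp(4*I*pi/5))
  = 0.
(Exp terms are combined using exp(i*s)*conj(exp(i*t)) = exp(i*(s-t)), and sums of them are collapsed using the identity that for every m > 1 the m distinct m-th roots of unity sum to 0, e.g. 1 + exp(2*I*pi/3) + exp(-2*I*pi/3) = 0.)
Dividing by |G| = 5 gives 0/5 = 0, matching the row-orthogonality relation <chi_4, chi_1> = [chi_4 = chi_1].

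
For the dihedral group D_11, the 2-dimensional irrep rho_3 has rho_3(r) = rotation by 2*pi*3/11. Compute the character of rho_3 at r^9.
chi_{rho_3}(r^9) = 2*cos(2*pi*3*9/11) = -2*cos(pi/11)

Argument: rho_3(r^9) is rotation by angle 2*pi*3*9/11, whose trace is 2*cos(2*pi*3*9/11) = -2*cos(pi/11).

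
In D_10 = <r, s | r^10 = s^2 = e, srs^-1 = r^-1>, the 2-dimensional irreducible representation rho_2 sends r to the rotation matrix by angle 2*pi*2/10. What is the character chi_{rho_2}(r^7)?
chi_{rho_2}(r^7) = 2*cos(2*pi*2*7/10) = -sqrt(5)/2 - 1/2

Reasoning: rho_2(r^7) is rotation by angle 2*pi*2*7/10, whose trace is 2*cos(2*pi*2*7/10) = -sqrt(5)/2 - 1/2.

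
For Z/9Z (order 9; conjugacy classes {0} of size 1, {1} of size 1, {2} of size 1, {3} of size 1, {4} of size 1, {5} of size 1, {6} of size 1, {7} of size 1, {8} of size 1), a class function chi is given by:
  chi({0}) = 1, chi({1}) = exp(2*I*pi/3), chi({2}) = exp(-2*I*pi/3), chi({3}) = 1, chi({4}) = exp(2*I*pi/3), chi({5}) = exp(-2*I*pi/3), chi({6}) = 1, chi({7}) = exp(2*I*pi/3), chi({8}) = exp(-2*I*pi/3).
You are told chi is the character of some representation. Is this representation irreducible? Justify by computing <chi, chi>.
Irreducible: <chi, chi> = 1.

Explanation: <chi, chi> = (1/|G|) sum_C |C| * |chi(C)|^2 = (1/9)[1*|1|^2 + 1*|exp(2*I*pi/3)|^2 + 1*|exp(-2*I*pi/3)|^2 + 1*|1|^2 + 1*|exp(2*I*pi/3)|^2 + 1*|exp(-2*I*pi/3)|^2 + 1*|1|^2 + 1*|exp(2*I*pi/3)|^2 + 1*|exp(-2*I*pi/3)|^2]
  = (1/9)[(1) + (1) + (1) + (1) + (1) + (1) + (1) + (1) + (1)] = 9/9 = 1.
(Exp terms are combined using exp(i*s)*conj(exp(i*t)) = exp(i*(s-t)), and sums of them are collapsed using the identity that for every m > 1 the m distinct m-th roots of unity sum to 0, e.g. 1 + exp(2*I*pi/3) + exp(-2*I*pi/3) = 0.)
A character is irreducible iff <chi, chi> = 1, so this representation is irreducible.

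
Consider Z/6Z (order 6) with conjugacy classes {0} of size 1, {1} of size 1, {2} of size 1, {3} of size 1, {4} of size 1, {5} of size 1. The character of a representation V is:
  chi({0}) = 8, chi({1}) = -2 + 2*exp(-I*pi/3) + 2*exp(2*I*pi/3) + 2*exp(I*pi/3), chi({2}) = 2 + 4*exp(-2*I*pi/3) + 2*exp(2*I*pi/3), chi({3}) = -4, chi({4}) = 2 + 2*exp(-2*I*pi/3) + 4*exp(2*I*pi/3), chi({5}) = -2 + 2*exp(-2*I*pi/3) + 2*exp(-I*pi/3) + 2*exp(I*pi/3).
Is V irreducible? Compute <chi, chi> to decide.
Not irreducible (reducible): <chi, chi> = 16 > 1.

Why: <chi, chi> = (1/|G|) sum_C |C| * |chi(C)|^2 = (1/6)[1*|8|^2 + 1*|-2 + 2*exp(-I*pi/3) + 2*exp(2*I*pi/3) + 2*exp(I*pi/3)|^2 + 1*|2 + 4*exp(-2*I*pi/3) + 2*exp(2*I*pi/3)|^2 + 1*|-4|^2 + 1*|2 + 2*exp(-2*I*pi/3) + 4*exp(2*I*pi/3)|^2 + 1*|-2 + 2*exp(-2*I*pi/3) + 2*exp(-I*pi/3) + 2*exp(I*pi/3)|^2]
  = (1/6)[(64) + (4) + (4) + (16) + (4) + (4)] = 96/6 = 16.
(Exp terms are combined using exp(i*s)*conj(exp(i*t)) = exp(i*(s-t)), and sums of them are collapsed using the identity that for every m > 1 the m distinct m-th roots of unity sum to 0, e.g. 1 + exp(2*I*pi/3) + exp(-2*I*pi/3) = 0.)
A character is irreducible iff <chi, chi> = 1, so this representation is reducible.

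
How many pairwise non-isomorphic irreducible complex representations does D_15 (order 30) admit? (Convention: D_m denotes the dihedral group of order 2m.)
9

Solution. The number of irreducible complex representations of a finite group equals its number of conjugacy classes. D_15 has 9 conjugacy classes ((n+3)/2 for n odd), so D_15 (order 30) has exactly 9 irreducible complex representations.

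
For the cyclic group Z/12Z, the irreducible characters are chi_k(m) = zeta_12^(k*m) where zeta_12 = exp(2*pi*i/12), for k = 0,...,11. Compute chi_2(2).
chi_2(2) = zeta_12^4 = exp(2*I*pi/3)

Why: chi_2(2) = zeta_12^(2*2) = zeta_12^4. Since zeta_12^12 = 1, this equals zeta_12^4 = exp(2*pi*i*4/12) = exp(2*I*pi/3).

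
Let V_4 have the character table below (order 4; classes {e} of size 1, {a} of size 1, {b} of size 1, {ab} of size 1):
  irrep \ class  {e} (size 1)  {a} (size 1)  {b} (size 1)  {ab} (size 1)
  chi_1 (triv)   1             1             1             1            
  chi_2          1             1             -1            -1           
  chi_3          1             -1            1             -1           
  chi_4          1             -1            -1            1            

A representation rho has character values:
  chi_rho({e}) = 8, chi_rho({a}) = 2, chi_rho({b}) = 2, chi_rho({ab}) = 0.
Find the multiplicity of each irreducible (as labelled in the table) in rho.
Multiplicities: chi_1: 3, chi_2: 2, chi_3: 2, chi_4: 1.

Why: Use <chi_rho, chi> = (1/|G|) sum_C |C| * chi_rho(C) * conj(chi(C)) with |G| = 4 for each irreducible chi in the table:
  <chi_rho, chi_1> = (1/4)[1*(8)*conj(1) + 1*(2)*conj(1) + 1*(2)*conj(1) + 1*(0)*conj(1)]
      = (1/4)[(8) + (2) + (2) + (0)] = 12/4 = 3
  <chi_rho, chi_2> = (1/4)[1*(8)*conj(1) + 1*(2)*conj(1) + 1*(2)*conj(-1) + 1*(0)*conj(-1)]
      = (1/4)[(8) + (2) + (-2) + (0)] = 8/4 = 2
  <chi_rho, chi_3> = (1/4)[1*(8)*conj(1) + 1*(2)*conj(-1) + 1*(2)*conj(1) + 1*(0)*conj(-1)]
      = (1/4)[(8) + (-2) + (2) + (0)] = 8/4 = 2
  <chi_rho, chi_4> = (1/4)[1*(8)*conj(1) + 1*(2)*conj(-1) + 1*(2)*conj(-1) + 1*(0)*conj(1)]
      = (1/4)[(8) + (-2) + (-2) + (0)] = 4/4 = 1
Dimension check: dim(rho) = sum (mult * dim) = 3*1 + 2*1 + 2*1 + 1*1 = 8 = chi_rho(e) = 8.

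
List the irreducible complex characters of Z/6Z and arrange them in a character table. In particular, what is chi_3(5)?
Character table of Z/6Z (irreps indexed chi_0,...,chi_5 with chi_k(m) = zeta_6^(k*m), zeta_6 = exp(2*pi*i/6)):
  irrep \ class  {0} (size 1)  {1} (size 1)    {2} (size 1)    {3} (size 1)  {4} (size 1)    {5} (size 1)  
  chi_0          1             1               1               1             1               1             
  chi_1          1             exp(I*pi/3)     exp(2*I*pi/3)   -1            exp(-2*I*pi/3)  exp(-I*pi/3)  
  chi_2          1             exp(2*I*pi/3)   exp(-2*I*pi/3)  1             exp(2*I*pi/3)   exp(-2*I*pi/3)
  chi_3          1             -1              1               -1            1               -1            
  chi_4          1             exp(-2*I*pi/3)  exp(2*I*pi/3)   1             exp(-2*I*pi/3)  exp(2*I*pi/3) 
  chi_5          1             exp(-I*pi/3)    exp(-2*I*pi/3)  -1            exp(2*I*pi/3)   exp(I*pi/3)   

Spot check: chi_3(5) = zeta_6^(3*5) = zeta_6^15 = -1.

Justification: Z/6Z is abelian, so all 6 irreducible complex representations are 1-dimensional. They are given by chi_k(m) = zeta_6^(k*m) for k = 0,...,5. Row orthogonality: sum_m chi_k(m) conj(chi_l(m)) = 6 * [k = l].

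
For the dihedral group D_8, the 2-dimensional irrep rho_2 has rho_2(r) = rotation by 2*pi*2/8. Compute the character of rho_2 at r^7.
chi_{rho_2}(r^7) = 2*cos(2*pi*2*7/8) = 0

Argument: rho_2(r^7) is rotation by angle 2*pi*2*7/8, whose trace is 2*cos(2*pi*2*7/8) = 0.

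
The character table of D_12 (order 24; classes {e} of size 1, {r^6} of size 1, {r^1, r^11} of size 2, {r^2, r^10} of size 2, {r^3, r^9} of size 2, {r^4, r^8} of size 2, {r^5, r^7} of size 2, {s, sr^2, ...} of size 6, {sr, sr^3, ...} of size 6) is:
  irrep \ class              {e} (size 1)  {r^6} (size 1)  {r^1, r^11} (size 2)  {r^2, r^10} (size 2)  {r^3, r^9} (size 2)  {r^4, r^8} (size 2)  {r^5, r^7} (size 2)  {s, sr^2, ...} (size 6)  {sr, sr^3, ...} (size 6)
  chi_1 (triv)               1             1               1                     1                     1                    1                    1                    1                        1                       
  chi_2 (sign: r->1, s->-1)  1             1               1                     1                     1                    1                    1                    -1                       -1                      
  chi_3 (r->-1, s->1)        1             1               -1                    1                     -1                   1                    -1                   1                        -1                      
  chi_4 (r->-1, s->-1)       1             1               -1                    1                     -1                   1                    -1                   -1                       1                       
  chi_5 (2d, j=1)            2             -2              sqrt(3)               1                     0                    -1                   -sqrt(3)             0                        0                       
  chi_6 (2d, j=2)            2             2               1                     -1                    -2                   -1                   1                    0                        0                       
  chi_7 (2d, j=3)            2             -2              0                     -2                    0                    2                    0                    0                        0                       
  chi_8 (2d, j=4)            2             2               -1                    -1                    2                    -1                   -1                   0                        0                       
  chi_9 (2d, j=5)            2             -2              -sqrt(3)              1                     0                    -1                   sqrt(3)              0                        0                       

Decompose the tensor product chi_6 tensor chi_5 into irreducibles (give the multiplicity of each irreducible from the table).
chi_6 tensor chi_5 = chi_5 + chi_7 (all other irreducibles have multiplicity 0).

Proof sketch: The character of a tensor product is the pointwise product (chi_6 * chi_5)(C) = chi_6(C) * chi_5(C):
  {e}: (2)*(2), {r^6}: (2)*(-2), {r^1, r^11}: (1)*(sqrt(3)), {r^2, r^10}: (-1)*(1), {r^3, r^9}: (-2)*(0), {r^4, r^8}: (-1)*(-1), {r^5, r^7}: (1)*(-sqrt(3)), {s, sr^2, ...}: (0)*(0), {sr, sr^3, ...}: (0)*(0)
so (chi_6 * chi_5) takes values
  {e} -> 4, {r^6} -> -4, {r^1, r^11} -> sqrt(3), {r^2, r^10} -> -1, {r^3, r^9} -> 0, {r^4, r^8} -> 1, {r^5, r^7} -> -sqrt(3), {s, sr^2, ...} -> 0, {sr, sr^3, ...} -> 0.
Now take the inner product of this character with each irreducible chi from the table, <chi_6*chi_5, chi> = (1/24) sum_C |C| (chi_6*chi_5)(C) conj(chi(C)):
  <chi_6*chi_5, chi_1> = (1/24)[1*(4)*conj(1) + 1*(-4)*conj(1) + 2*(sqrt(3))*conj(1) + 2*(-1)*conj(1) + 2*(0)*conj(1) + 2*(1)*conj(1) + 2*(-sqrt(3))*conj(1) + 6*(0)*conj(1) + 6*(0)*conj(1)]
      = (1/24)[(4) + (-4) + (2*sqrt(3)) + (-2) + (0) + (2) + (-2*sqrt(3)) + (0) + (0)] = 0/24 = 0
  <chi_6*chi_5, chi_2> = (1/24)[1*(4)*conj(1) + 1*(-4)*conj(1) + 2*(sqrt(3))*conj(1) + 2*(-1)*conj(1) + 2*(0)*conj(1) + 2*(1)*conj(1) + 2*(-sqrt(3))*conj(1) + 6*(0)*conj(-1) + 6*(0)*conj(-1)]
      = (1/24)[(4) + (-4) + (2*sqrt(3)) + (-2) + (0) + (2) + (-2*sqrt(3)) + (0) + (0)] = 0/24 = 0
  <chi_6*chi_5, chi_3> = (1/24)[1*(4)*conj(1) + 1*(-4)*conj(1) + 2*(sqrt(3))*conj(-1) + 2*(-1)*conj(1) + 2*(0)*conj(-1) + 2*(1)*conj(1) + 2*(-sqrt(3))*conj(-1) + 6*(0)*conj(1) + 6*(0)*conj(-1)]
      = (1/24)[(4) + (-4) + (-2*sqrt(3)) + (-2) + (0) + (2) + (2*sqrt(3)) + (0) + (0)] = 0/24 = 0
  <chi_6*chi_5, chi_4> = (1/24)[1*(4)*conj(1) + 1*(-4)*conj(1) + 2*(sqrt(3))*conj(-1) + 2*(-1)*conj(1) + 2*(0)*conj(-1) + 2*(1)*conj(1) + 2*(-sqrt(3))*conj(-1) + 6*(0)*conj(-1) + 6*(0)*conj(1)]
      = (1/24)[(4) + (-4) + (-2*sqrt(3)) + (-2) + (0) + (2) + (2*sqrt(3)) + (0) + (0)] = 0/24 = 0
  <chi_6*chi_5, chi_5> = (1/24)[1*(4)*conj(2) + 1*(-4)*conj(-2) + 2*(sqrt(3))*conj(sqrt(3)) + 2*(-1)*conj(1) + 2*(0)*conj(0) + 2*(1)*conj(-1) + 2*(-sqrt(3))*conj(-sqrt(3)) + 6*(0)*conj(0) + 6*(0)*conj(0)]
      = (1/24)[(8) + (8) + (6) + (-2) + (0) + (-2) + (6) + (0) + (0)] = 24/24 = 1
  <chi_6*chi_5, chi_6> = (1/24)[1*(4)*conj(2) + 1*(-4)*conj(2) + 2*(sqrt(3))*conj(1) + 2*(-1)*conj(-1) + 2*(0)*conj(-2) + 2*(1)*conj(-1) + 2*(-sqrt(3))*conj(1) + 6*(0)*conj(0) + 6*(0)*conj(0)]
      = (1/24)[(8) + (-8) + (2*sqrt(3)) + (2) + (0) + (-2) + (-2*sqrt(3)) + (0) + (0)] = 0/24 = 0
  <chi_6*chi_5, chi_7> = (1/24)[1*(4)*conj(2) + 1*(-4)*conj(-2) + 2*(sqrt(3))*conj(0) + 2*(-1)*conj(-2) + 2*(0)*conj(0) + 2*(1)*conj(2) + 2*(-sqrt(3))*conj(0) + 6*(0)*conj(0) + 6*(0)*conj(0)]
      = (1/24)[(8) + (8) + (0) + (4) + (0) + (4) + (0) + (0) + (0)] = 24/24 = 1
  <chi_6*chi_5, chi_8> = (1/24)[1*(4)*conj(2) + 1*(-4)*conj(2) + 2*(sqrt(3))*conj(-1) + 2*(-1)*conj(-1) + 2*(0)*conj(2) + 2*(1)*conj(-1) + 2*(-sqrt(3))*conj(-1) + 6*(0)*conj(0) + 6*(0)*conj(0)]
      = (1/24)[(8) + (-8) + (-2*sqrt(3)) + (2) + (0) + (-2) + (2*sqrt(3)) + (0) + (0)] = 0/24 = 0
  <chi_6*chi_5, chi_9> = (1/24)[1*(4)*conj(2) + 1*(-4)*conj(-2) + 2*(sqrt(3))*conj(-sqrt(3)) + 2*(-1)*conj(1) + 2*(0)*conj(0) + 2*(1)*conj(-1) + 2*(-sqrt(3))*conj(sqrt(3)) + 6*(0)*conj(0) + 6*(0)*conj(0)]
      = (1/24)[(8) + (8) + (-6) + (-2) + (0) + (-2) + (-6) + (0) + (0)] = 0/24 = 0
Hence the multiplicities are chi_5: 1, chi_7: 1. Dimension check: dim(chi_6)*dim(chi_5) = 2*2 = 4 and sum (mult * dim) = 1*2 + 1*2 = 4.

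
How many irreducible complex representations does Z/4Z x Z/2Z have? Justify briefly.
8

Argument: The number of irreducible complex representations of a finite group equals its number of conjugacy classes. Z/4Z x Z/2Z is abelian of order 8, so every element is its own conjugacy class: 8 classes, so Z/4Z x Z/2Z (order 8) has exactly 8 irreducible complex representations.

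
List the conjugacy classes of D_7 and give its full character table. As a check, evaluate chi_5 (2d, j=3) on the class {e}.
Conjugacy classes: {e} of size 1, {r^1, r^6} of size 2, {r^2, r^5} of size 2, {r^3, r^4} of size 2, {s, sr, ..., sr^6} of size 7.
Character table:
  irrep \ class              {e} (size 1)  {r^1, r^6} (size 2)  {r^2, r^5} (size 2)  {r^3, r^4} (size 2)  {s, sr, ..., sr^6} (size 7)
  chi_1 (triv)               1             1                    1                    1                    1                          
  chi_2 (sign: r->1, s->-1)  1             1                    1                    1                    -1                         
  chi_3 (2d, j=1)            2             2*cos(2*pi/7)        -2*cos(3*pi/7)       -2*cos(pi/7)         0                          
  chi_4 (2d, j=2)            2             -2*cos(3*pi/7)       -2*cos(pi/7)         2*cos(2*pi/7)        0                          
  chi_5 (2d, j=3)            2             -2*cos(pi/7)         2*cos(2*pi/7)        -2*cos(3*pi/7)       0                          

Spot check: chi_5 (2d, j=3) on {e} = 2.

Justification: D_7 has order 2*7 = 14 with 5 conjugacy classes, hence 5 irreducibles. Sum of squared dims 1 + 1 + 4 + 4 + 4 = 14 = |G|. Linear characters come from the abelianisation; the 2-dimensional irreps have character r^k -> 2*cos(2*pi*j*k/7), reflections -> 0.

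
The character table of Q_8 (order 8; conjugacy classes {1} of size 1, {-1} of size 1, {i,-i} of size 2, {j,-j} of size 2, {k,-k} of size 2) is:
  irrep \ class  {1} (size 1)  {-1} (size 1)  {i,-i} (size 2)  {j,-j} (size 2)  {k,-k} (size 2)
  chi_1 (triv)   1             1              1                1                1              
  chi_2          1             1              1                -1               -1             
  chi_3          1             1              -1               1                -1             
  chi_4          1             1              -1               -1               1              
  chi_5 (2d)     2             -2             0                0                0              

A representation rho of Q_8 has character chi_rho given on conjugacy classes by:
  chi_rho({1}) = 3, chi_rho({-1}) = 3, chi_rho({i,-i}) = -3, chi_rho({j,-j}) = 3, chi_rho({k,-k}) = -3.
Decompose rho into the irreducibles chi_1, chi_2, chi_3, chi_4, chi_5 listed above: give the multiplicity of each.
Multiplicities: chi_1: 0, chi_2: 0, chi_3: 3, chi_4: 0, chi_5: 0.

Derivation: Use <chi_rho, chi> = (1/|G|) sum_C |C| * chi_rho(C) * conj(chi(C)) with |G| = 8 for each irreducible chi in the table:
  <chi_rho, chi_1> = (1/8)[1*(3)*conj(1) + 1*(3)*conj(1) + 2*(-3)*conj(1) + 2*(3)*conj(1) + 2*(-3)*conj(1)]
      = (1/8)[(3) + (3) + (-6) + (6) + (-6)] = 0/8 = 0
  <chi_rho, chi_2> = (1/8)[1*(3)*conj(1) + 1*(3)*conj(1) + 2*(-3)*conj(1) + 2*(3)*conj(-1) + 2*(-3)*conj(-1)]
      = (1/8)[(3) + (3) + (-6) + (-6) + (6)] = 0/8 = 0
  <chi_rho, chi_3> = (1/8)[1*(3)*conj(1) + 1*(3)*conj(1) + 2*(-3)*conj(-1) + 2*(3)*conj(1) + 2*(-3)*conj(-1)]
      = (1/8)[(3) + (3) + (6) + (6) + (6)] = 24/8 = 3
  <chi_rho, chi_4> = (1/8)[1*(3)*conj(1) + 1*(3)*conj(1) + 2*(-3)*conj(-1) + 2*(3)*conj(-1) + 2*(-3)*conj(1)]
      = (1/8)[(3) + (3) + (6) + (-6) + (-6)] = 0/8 = 0
  <chi_rho, chi_5> = (1/8)[1*(3)*conj(2) + 1*(3)*conj(-2) + 2*(-3)*conj(0) + 2*(3)*conj(0) + 2*(-3)*conj(0)]
      = (1/8)[(6) + (-6) + (0) + (0) + (0)] = 0/8 = 0
Dimension check: dim(rho) = sum (mult * dim) = 0*1 + 0*1 + 3*1 + 0*1 + 0*2 = 3 = chi_rho(e) = 3.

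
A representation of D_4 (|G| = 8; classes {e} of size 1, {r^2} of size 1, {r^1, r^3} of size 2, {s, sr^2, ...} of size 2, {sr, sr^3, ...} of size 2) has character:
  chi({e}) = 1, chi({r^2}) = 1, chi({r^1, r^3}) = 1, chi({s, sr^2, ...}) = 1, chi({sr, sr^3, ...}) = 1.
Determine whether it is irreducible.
Irreducible: <chi, chi> = 1.

Derivation: <chi, chi> = (1/|G|) sum_C |C| * |chi(C)|^2 = (1/8)[1*|1|^2 + 1*|1|^2 + 2*|1|^2 + 2*|1|^2 + 2*|1|^2]
  = (1/8)[(1) + (1) + (2) + (2) + (2)] = 8/8 = 1.
A character is irreducible iff <chi, chi> = 1, so this representation is irreducible.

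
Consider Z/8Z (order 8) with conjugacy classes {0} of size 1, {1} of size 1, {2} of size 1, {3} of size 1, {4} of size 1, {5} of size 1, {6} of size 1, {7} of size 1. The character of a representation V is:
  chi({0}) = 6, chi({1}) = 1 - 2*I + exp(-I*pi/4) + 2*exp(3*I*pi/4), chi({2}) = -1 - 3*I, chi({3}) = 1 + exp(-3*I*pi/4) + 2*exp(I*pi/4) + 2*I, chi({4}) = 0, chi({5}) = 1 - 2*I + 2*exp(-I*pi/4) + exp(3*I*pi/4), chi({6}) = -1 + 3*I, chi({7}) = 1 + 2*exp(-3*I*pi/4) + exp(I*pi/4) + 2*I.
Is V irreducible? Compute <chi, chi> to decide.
Not irreducible (reducible): <chi, chi> = 10 > 1.

Working: <chi, chi> = (1/|G|) sum_C |C| * |chi(C)|^2 = (1/8)[1*|6|^2 + 1*|1 - 2*I + exp(-I*pi/4) + 2*exp(3*I*pi/4)|^2 + 1*|-1 - 3*I|^2 + 1*|1 + exp(-3*I*pi/4) + 2*exp(I*pi/4) + 2*I|^2 + 1*|0|^2 + 1*|1 - 2*I + 2*exp(-I*pi/4) + exp(3*I*pi/4)|^2 + 1*|-1 + 3*I|^2 + 1*|1 + 2*exp(-3*I*pi/4) + exp(I*pi/4) + 2*I|^2]
  = (1/8)[(36) + (6 + 6*exp(-3*I*pi/4) - 3*exp(-I*pi/4) + 3*exp(I*pi/4)) + (10) + (6 + 3*exp(-3*I*pi/4) - 3*exp(3*I*pi/4) + 6*exp(I*pi/4)) + (0) + (6 + 3*exp(-3*I*pi/4) - 3*exp(3*I*pi/4) + 6*exp(I*pi/4)) + (10) + (6 + 6*exp(-3*I*pi/4) - 3*exp(-I*pi/4) + 3*exp(I*pi/4))] = 80/8 = 10.
(Exp terms are combined using exp(i*s)*conj(exp(i*t)) = exp(i*(s-t)), and sums of them are collapsed using the identity that for every m > 1 the m distinct m-th roots of unity sum to 0, e.g. 1 + exp(2*I*pi/3) + exp(-2*I*pi/3) = 0.)
A character is irreducible iff <chi, chi> = 1, so this representation is reducible.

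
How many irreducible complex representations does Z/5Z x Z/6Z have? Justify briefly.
30

Working: The number of irreducible complex representations of a finite group equals its number of conjugacy classes. Z/5Z x Z/6Z is abelian of order 30, so every element is its own conjugacy class: 30 classes, so Z/5Z x Z/6Z (order 30) has exactly 30 irreducible complex representations.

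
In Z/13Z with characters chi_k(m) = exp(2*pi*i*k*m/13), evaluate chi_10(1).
chi_10(1) = zeta_13^10 = exp(-6*I*pi/13)

Justification: chi_10(1) = zeta_13^(10*1) = zeta_13^10. Since zeta_13^13 = 1, this equals zeta_13^10 = exp(2*pi*i*10/13) = exp(-6*I*pi/13).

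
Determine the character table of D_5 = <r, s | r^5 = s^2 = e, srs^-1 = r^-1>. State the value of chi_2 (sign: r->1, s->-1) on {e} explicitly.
Conjugacy classes: {e} of size 1, {r^1, r^4} of size 2, {r^2, r^3} of size 2, {s, sr, ..., sr^4} of size 5.
Character table:
  irrep \ class              {e} (size 1)  {r^1, r^4} (size 2)  {r^2, r^3} (size 2)  {s, sr, ..., sr^4} (size 5)
  chi_1 (triv)               1             1                    1                    1                          
  chi_2 (sign: r->1, s->-1)  1             1                    1                    -1                         
  chi_3 (2d, j=1)            2             -1/2 + sqrt(5)/2     -sqrt(5)/2 - 1/2     0                          
  chi_4 (2d, j=2)            2             -sqrt(5)/2 - 1/2     -1/2 + sqrt(5)/2     0                          

Spot check: chi_2 (sign: r->1, s->-1) on {e} = 1.

Derivation: D_5 has order 2*5 = 10 with 4 conjugacy classes, hence 4 irreducibles. Sum of squared dims 1 + 1 + 4 + 4 = 10 = |G|. Linear characters come from the abelianisation; the 2-dimensional irreps have character r^k -> 2*cos(2*pi*j*k/5), reflections -> 0.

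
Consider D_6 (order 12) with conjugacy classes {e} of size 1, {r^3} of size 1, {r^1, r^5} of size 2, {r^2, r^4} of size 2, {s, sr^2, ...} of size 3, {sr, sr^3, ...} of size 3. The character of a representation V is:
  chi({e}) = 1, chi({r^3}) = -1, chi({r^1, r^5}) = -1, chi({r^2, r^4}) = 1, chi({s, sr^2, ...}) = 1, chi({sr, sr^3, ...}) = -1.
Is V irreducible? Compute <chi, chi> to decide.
Irreducible: <chi, chi> = 1.

Proof sketch: <chi, chi> = (1/|G|) sum_C |C| * |chi(C)|^2 = (1/12)[1*|1|^2 + 1*|-1|^2 + 2*|-1|^2 + 2*|1|^2 + 3*|1|^2 + 3*|-1|^2]
  = (1/12)[(1) + (1) + (2) + (2) + (3) + (3)] = 12/12 = 1.
A character is irreducible iff <chi, chi> = 1, so this representation is irreducible.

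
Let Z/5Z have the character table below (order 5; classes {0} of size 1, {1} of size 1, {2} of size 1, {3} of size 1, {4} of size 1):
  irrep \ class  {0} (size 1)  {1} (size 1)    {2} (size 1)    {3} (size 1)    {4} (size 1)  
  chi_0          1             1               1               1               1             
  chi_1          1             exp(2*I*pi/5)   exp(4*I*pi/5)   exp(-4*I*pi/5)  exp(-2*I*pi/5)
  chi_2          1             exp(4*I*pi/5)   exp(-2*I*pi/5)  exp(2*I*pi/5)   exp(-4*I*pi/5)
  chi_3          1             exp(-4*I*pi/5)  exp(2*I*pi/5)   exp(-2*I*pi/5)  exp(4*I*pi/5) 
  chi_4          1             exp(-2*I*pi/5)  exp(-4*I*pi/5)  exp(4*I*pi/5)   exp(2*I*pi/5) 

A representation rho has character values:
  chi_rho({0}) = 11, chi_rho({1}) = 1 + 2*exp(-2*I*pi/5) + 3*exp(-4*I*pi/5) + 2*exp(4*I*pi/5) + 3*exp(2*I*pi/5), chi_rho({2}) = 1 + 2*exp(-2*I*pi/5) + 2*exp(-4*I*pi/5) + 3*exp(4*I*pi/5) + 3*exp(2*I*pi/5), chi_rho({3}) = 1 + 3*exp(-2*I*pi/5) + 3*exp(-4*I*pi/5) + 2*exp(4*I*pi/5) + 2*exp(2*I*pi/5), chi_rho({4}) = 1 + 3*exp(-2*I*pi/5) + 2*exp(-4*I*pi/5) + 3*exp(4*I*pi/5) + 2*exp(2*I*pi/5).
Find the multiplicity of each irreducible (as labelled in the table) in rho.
Multiplicities: chi_0: 1, chi_1: 3, chi_2: 2, chi_3: 3, chi_4: 2.

Why: Use <chi_rho, chi> = (1/|G|) sum_C |C| * chi_rho(C) * conj(chi(C)) with |G| = 5 for each irreducible chi in the table:
  <chi_rho, chi_0> = (1/5)[1*(11)*conj(1) + 1*(1 + 2*exp(-2*I*pi/5) + 3*exp(-4*I*pi/5) + 2*exp(4*I*pi/5) + 3*exp(2*I*pi/5))*conj(1) + 1*(1 + 2*exp(-2*I*pi/5) + 2*exp(-4*I*pi/5) + 3*exp(4*I*pi/5) + 3*exp(2*I*pi/5))*conj(1) + 1*(1 + 3*exp(-2*I*pi/5) + 3*exp(-4*I*pi/5) + 2*exp(4*I*pi/5) + 2*exp(2*I*pi/5))*conj(1) + 1*(1 + 3*exp(-2*I*pi/5) + 2*exp(-4*I*pi/5) + 3*exp(4*I*pi/5) + 2*exp(2*I*pi/5))*conj(1)]
      = (1/5)[(11) + (1 + 2*exp(-2*I*pi/5) + 3*exp(-4*I*pi/5) + 2*exp(4*I*pi/5) + 3*exp(2*I*pi/5)) + (1 + 2*exp(-2*I*pi/5) + 2*exp(-4*I*pi/5) + 3*exp(4*I*pi/5) + 3*exp(2*I*pi/5)) + (1 + 3*exp(-2*I*pi/5) + 3*exp(-4*I*pi/5) + 2*exp(4*I*pi/5) + 2*exp(2*I*pi/5)) + (1 + 3*exp(-2*I*pi/5) + 2*exp(-4*I*pi/5) + 3*exp(4*I*pi/5) + 2*exp(2*I*pi/5))] = 5/5 = 1
  <chi_rho, chi_1> = (1/5)[1*(11)*conj(1) + 1*(1 + 2*exp(-2*I*pi/5) + 3*exp(-4*I*pi/5) + 2*exp(4*I*pi/5) + 3*exp(2*I*pi/5))*conj(exp(2*I*pi/5)) + 1*(1 + 2*exp(-2*I*pi/5) + 2*exp(-4*I*pi/5) + 3*exp(4*I*pi/5) + 3*exp(2*I*pi/5))*conj(exp(4*I*pi/5)) + 1*(1 + 3*exp(-2*I*pi/5) + 3*exp(-4*I*pi/5) + 2*exp(4*I*pi/5) + 2*exp(2*I*pi/5))*conj(exp(-4*I*pi/5)) + 1*(1 + 3*exp(-2*I*pi/5) + 2*exp(-4*I*pi/5) + 3*exp(4*I*pi/5) + 2*exp(2*I*pi/5))*conj(exp(-2*I*pi/5))]
      = (1/5)[(11) + (3 + 2*exp(-4*I*pi/5) + exp(-2*I*pi/5) + 3*exp(4*I*pi/5) + 2*exp(2*I*pi/5)) + (3 + 3*exp(-2*I*pi/5) + exp(-4*I*pi/5) + 2*exp(4*I*pi/5) + 2*exp(2*I*pi/5)) + (3 + 2*exp(-2*I*pi/5) + 2*exp(-4*I*pi/5) + exp(4*I*pi/5) + 3*exp(2*I*pi/5)) + (3 + 2*exp(-2*I*pi/5) + 3*exp(-4*I*pi/5) + exp(2*I*pi/5) + 2*exp(4*I*pi/5))] = 15/5 = 3
  <chi_rho, chi_2> = (1/5)[1*(11)*conj(1) + 1*(1 + 2*exp(-2*I*pi/5) + 3*exp(-4*I*pi/5) + 2*exp(4*I*pi/5) + 3*exp(2*I*pi/5))*conj(exp(4*I*pi/5)) + 1*(1 + 2*exp(-2*I*pi/5) + 2*exp(-4*I*pi/5) + 3*exp(4*I*pi/5) + 3*exp(2*I*pi/5))*conj(exp(-2*I*pi/5)) + 1*(1 + 3*exp(-2*I*pi/5) + 3*exp(-4*I*pi/5) + 2*exp(4*I*pi/5) + 2*exp(2*I*pi/5))*conj(exp(2*I*pi/5)) + 1*(1 + 3*exp(-2*I*pi/5) + 2*exp(-4*I*pi/5) + 3*exp(4*I*pi/5) + 2*exp(2*I*pi/5))*conj(exp(-4*I*pi/5))]
      = (1/5)[(11) + (2 + 3*exp(-2*I*pi/5) + exp(-4*I*pi/5) + 2*exp(4*I*pi/5) + 3*exp(2*I*pi/5)) + (2 + 2*exp(-2*I*pi/5) + 3*exp(-4*I*pi/5) + exp(2*I*pi/5) + 3*exp(4*I*pi/5)) + (2 + 3*exp(-4*I*pi/5) + exp(-2*I*pi/5) + 3*exp(4*I*pi/5) + 2*exp(2*I*pi/5)) + (2 + 3*exp(-2*I*pi/5) + 2*exp(-4*I*pi/5) + exp(4*I*pi/5) + 3*exp(2*I*pi/5))] = 10/5 = 2
  <chi_rho, chi_3> = (1/5)[1*(11)*conj(1) + 1*(1 + 2*exp(-2*I*pi/5) + 3*exp(-4*I*pi/5) + 2*exp(4*I*pi/5) + 3*exp(2*I*pi/5))*conj(exp(-4*I*pi/5)) + 1*(1 + 2*exp(-2*I*pi/5) + 2*exp(-4*I*pi/5) + 3*exp(4*I*pi/5) + 3*exp(2*I*pi/5))*conj(exp(2*I*pi/5)) + 1*(1 + 3*exp(-2*I*pi/5) + 3*exp(-4*I*pi/5) + 2*exp(4*I*pi/5) + 2*exp(2*I*pi/5))*conj(exp(-2*I*pi/5)) + 1*(1 + 3*exp(-2*I*pi/5) + 2*exp(-4*I*pi/5) + 3*exp(4*I*pi/5) + 2*exp(2*I*pi/5))*conj(exp(4*I*pi/5))]
      = (1/5)[(11) + (3 + 2*exp(-2*I*pi/5) + 3*exp(-4*I*pi/5) + exp(4*I*pi/5) + 2*exp(2*I*pi/5)) + (3 + 2*exp(-4*I*pi/5) + exp(-2*I*pi/5) + 2*exp(4*I*pi/5) + 3*exp(2*I*pi/5)) + (3 + 3*exp(-2*I*pi/5) + 2*exp(-4*I*pi/5) + exp(2*I*pi/5) + 2*exp(4*I*pi/5)) + (3 + 2*exp(-2*I*pi/5) + exp(-4*I*pi/5) + 3*exp(4*I*pi/5) + 2*exp(2*I*pi/5))] = 15/5 = 3
  <chi_rho, chi_4> = (1/5)[1*(11)*conj(1) + 1*(1 + 2*exp(-2*I*pi/5) + 3*exp(-4*I*pi/5) + 2*exp(4*I*pi/5) + 3*exp(2*I*pi/5))*conj(exp(-2*I*pi/5)) + 1*(1 + 2*exp(-2*I*pi/5) + 2*exp(-4*I*pi/5) + 3*exp(4*I*pi/5) + 3*exp(2*I*pi/5))*conj(exp(-4*I*pi/5)) + 1*(1 + 3*exp(-2*I*pi/5) + 3*exp(-4*I*pi/5) + 2*exp(4*I*pi/5) + 2*exp(2*I*pi/5))*conj(exp(4*I*pi/5)) + 1*(1 + 3*exp(-2*I*pi/5) + 2*exp(-4*I*pi/5) + 3*exp(4*I*pi/5) + 2*exp(2*I*pi/5))*conj(exp(2*I*pi/5))]
      = (1/5)[(11) + (2 + 3*exp(-2*I*pi/5) + 2*exp(-4*I*pi/5) + exp(2*I*pi/5) + 3*exp(4*I*pi/5)) + (2 + 3*exp(-2*I*pi/5) + 3*exp(-4*I*pi/5) + exp(4*I*pi/5) + 2*exp(2*I*pi/5)) + (2 + 2*exp(-2*I*pi/5) + exp(-4*I*pi/5) + 3*exp(4*I*pi/5) + 3*exp(2*I*pi/5)) + (2 + 3*exp(-4*I*pi/5) + exp(-2*I*pi/5) + 2*exp(4*I*pi/5) + 3*exp(2*I*pi/5))] = 10/5 = 2
(Exp terms are combined using exp(i*s)*conj(exp(i*t)) = exp(i*(s-t)), and sums of them are collapsed using the identity that for every m > 1 the m distinct m-th roots of unity sum to 0, e.g. 1 + exp(2*I*pi/3) + exp(-2*I*pi/3) = 0.)
Dimension check: dim(rho) = sum (mult * dim) = 1*1 + 3*1 + 2*1 + 3*1 + 2*1 = 11 = chi_rho(e) = 11.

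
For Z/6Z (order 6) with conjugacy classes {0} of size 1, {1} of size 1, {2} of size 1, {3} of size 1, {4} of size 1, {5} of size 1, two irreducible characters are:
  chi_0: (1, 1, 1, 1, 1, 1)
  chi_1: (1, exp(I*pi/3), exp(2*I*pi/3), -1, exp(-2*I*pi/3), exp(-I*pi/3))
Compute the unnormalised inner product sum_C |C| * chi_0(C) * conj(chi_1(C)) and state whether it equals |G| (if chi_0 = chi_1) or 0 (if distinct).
Sum = 0; so <chi_0, chi_1> = 0 (distinct irreducibles are orthogonal).

Proof sketch: Compute term by term over conjugacy classes (|C| * chi_0(C) * conj(chi_1(C))):
  1*(1)*conj(1) + 1*(1)*conj(exp(I*pi/3)) + 1*(1)*conj(exp(2*I*pi/3)) + 1*(1)*conj(-1) + 1*(1)*conj(exp(-2*I*pi/3)) + 1*(1)*conj(exp(-I*pi/3))
  = (1) + (exp(-I*pi/3)) + (exp(-2*I*pi/3)) + (-1) + (exp(2*I*pi/3)) + (exp(I*pi/3))
  = 0.
(Exp terms are combined using exp(i*s)*conj(exp(i*t)) = exp(i*(s-t)), and sums of them are collapsed using the identity that for every m > 1 the m distinct m-th roots of unity sum to 0, e.g. 1 + exp(2*I*pi/3) + exp(-2*I*pi/3) = 0.)
Dividing by |G| = 6 gives 0/6 = 0, matching the row-orthogonality relation <chi_0, chi_1> = [chi_0 = chi_1].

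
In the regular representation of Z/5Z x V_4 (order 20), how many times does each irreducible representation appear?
Each irreducible V_i of dimension d_i appears with multiplicity d_i, i.e. rho_reg = (direct sum over all irreducibles V_i) d_i V_i. The irreducible dimensions for Z/5Z x V_4 are 1, 1, 1, 1, 1, 1, 1, 1, 1, 1, 1, 1, 1, 1, 1, 1, 1, 1, 1, 1: 20 irreducibles of dimension 1, each with multiplicity 1. Total dimension 20*1*1 = 20 = |G|.

Working: General theorem: in the regular representation of a finite group G, each irreducible appears with multiplicity equal to its dimension. Check: dim(rho_reg) = sum d_i^2 = 1 + 1 + 1 + 1 + 1 + 1 + 1 + 1 + 1 + 1 + 1 + 1 + 1 + 1 + 1 + 1 + 1 + 1 + 1 + 1 = 20 = |G|.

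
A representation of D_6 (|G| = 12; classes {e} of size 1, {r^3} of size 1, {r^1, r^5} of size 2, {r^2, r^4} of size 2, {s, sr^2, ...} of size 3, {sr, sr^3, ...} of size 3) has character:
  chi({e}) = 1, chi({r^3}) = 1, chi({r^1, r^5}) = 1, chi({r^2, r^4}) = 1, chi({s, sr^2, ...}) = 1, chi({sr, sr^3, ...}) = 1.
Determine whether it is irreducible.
Irreducible: <chi, chi> = 1.

Derivation: <chi, chi> = (1/|G|) sum_C |C| * |chi(C)|^2 = (1/12)[1*|1|^2 + 1*|1|^2 + 2*|1|^2 + 2*|1|^2 + 3*|1|^2 + 3*|1|^2]
  = (1/12)[(1) + (1) + (2) + (2) + (3) + (3)] = 12/12 = 1.
A character is irreducible iff <chi, chi> = 1, so this representation is irreducible.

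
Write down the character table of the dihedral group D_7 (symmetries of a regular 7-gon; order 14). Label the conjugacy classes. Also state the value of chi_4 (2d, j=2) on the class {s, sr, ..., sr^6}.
Conjugacy classes: {e} of size 1, {r^1, r^6} of size 2, {r^2, r^5} of size 2, {r^3, r^4} of size 2, {s, sr, ..., sr^6} of size 7.
Character table:
  irrep \ class              {e} (size 1)  {r^1, r^6} (size 2)  {r^2, r^5} (size 2)  {r^3, r^4} (size 2)  {s, sr, ..., sr^6} (size 7)
  chi_1 (triv)               1             1                    1                    1                    1                          
  chi_2 (sign: r->1, s->-1)  1             1                    1                    1                    -1                         
  chi_3 (2d, j=1)            2             2*cos(2*pi/7)        -2*cos(3*pi/7)       -2*cos(pi/7)         0                          
  chi_4 (2d, j=2)            2             -2*cos(3*pi/7)       -2*cos(pi/7)         2*cos(2*pi/7)        0                          
  chi_5 (2d, j=3)            2             -2*cos(pi/7)         2*cos(2*pi/7)        -2*cos(3*pi/7)       0                          

Spot check: chi_4 (2d, j=2) on {s, sr, ..., sr^6} = 0.

Justification: D_7 has order 2*7 = 14 with 5 conjugacy classes, hence 5 irreducibles. Sum of squared dims 1 + 1 + 4 + 4 + 4 = 14 = |G|. Linear characters come from the abelianisation; the 2-dimensional irreps have character r^k -> 2*cos(2*pi*j*k/7), reflections -> 0.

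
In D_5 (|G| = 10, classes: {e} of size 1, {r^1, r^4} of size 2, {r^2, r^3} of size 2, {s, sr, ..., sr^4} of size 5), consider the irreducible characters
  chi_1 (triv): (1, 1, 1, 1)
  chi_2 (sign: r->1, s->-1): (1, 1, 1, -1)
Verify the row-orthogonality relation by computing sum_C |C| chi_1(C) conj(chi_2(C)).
Sum = 0; so <chi_1, chi_2> = 0 (distinct irreducibles are orthogonal).

Derivation: Compute term by term over conjugacy classes (|C| * chi_1(C) * conj(chi_2(C))):
  1*(1)*conj(1) + 2*(1)*conj(1) + 2*(1)*conj(1) + 5*(1)*conj(-1)
  = (1) + (2) + (2) + (-5)
  = 0.
Dividing by |G| = 10 gives 0/10 = 0, matching the row-orthogonality relation <chi_1, chi_2> = [chi_1 = chi_2].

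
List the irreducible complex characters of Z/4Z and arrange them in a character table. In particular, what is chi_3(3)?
Character table of Z/4Z (irreps indexed chi_0,...,chi_3 with chi_k(m) = zeta_4^(k*m), zeta_4 = exp(2*pi*i/4)):
  irrep \ class  {0} (size 1)  {1} (size 1)  {2} (size 1)  {3} (size 1)
  chi_0          1             1             1             1           
  chi_1          1             I             -1            -I          
  chi_2          1             -1            1             -1          
  chi_3          1             -I            -1            I           

Spot check: chi_3(3) = zeta_4^(3*3) = zeta_4^9 = I.

Explanation: Z/4Z is abelian, so all 4 irreducible complex representations are 1-dimensional. They are given by chi_k(m) = zeta_4^(k*m) for k = 0,...,3. Row orthogonality: sum_m chi_k(m) conj(chi_l(m)) = 4 * [k = l].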